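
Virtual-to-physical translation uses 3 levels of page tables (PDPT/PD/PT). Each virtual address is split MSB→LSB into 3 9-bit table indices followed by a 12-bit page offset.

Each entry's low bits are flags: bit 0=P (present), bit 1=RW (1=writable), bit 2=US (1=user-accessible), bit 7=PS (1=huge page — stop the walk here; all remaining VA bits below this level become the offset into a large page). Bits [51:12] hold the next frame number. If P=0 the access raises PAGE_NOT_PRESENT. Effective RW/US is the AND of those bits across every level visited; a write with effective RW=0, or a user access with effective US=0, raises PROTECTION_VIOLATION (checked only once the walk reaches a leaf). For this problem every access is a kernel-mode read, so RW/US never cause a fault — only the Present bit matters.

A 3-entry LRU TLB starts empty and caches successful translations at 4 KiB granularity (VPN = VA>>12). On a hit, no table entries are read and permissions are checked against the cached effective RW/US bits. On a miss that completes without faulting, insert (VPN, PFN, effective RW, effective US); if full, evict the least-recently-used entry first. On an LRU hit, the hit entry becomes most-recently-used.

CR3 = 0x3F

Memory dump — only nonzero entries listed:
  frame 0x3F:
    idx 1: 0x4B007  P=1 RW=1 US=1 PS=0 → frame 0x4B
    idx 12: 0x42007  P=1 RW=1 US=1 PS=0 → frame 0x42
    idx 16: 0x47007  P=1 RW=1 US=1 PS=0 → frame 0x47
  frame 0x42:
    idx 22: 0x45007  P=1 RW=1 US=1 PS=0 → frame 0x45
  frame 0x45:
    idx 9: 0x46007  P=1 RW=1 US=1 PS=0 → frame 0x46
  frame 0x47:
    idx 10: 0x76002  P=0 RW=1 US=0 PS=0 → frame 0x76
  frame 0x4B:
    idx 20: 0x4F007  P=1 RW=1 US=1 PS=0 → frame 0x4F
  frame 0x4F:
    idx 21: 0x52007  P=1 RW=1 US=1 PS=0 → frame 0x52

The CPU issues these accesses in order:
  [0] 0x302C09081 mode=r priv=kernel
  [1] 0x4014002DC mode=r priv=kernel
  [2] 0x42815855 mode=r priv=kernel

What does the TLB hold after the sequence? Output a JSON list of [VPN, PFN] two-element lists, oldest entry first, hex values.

Per-access translation:
#0 VA=0x302C09081 (r,kernel):
  L0: frame=0x3F idx=12 entry=0x42007 [P=1 RW=1 US=1 PS=0]
  L1: frame=0x42 idx=22 entry=0x45007 [P=1 RW=1 US=1 PS=0]
  L2: frame=0x45 idx=9 entry=0x46007 [P=1 RW=1 US=1 PS=0]
  ⇒ phys 0x46081  [3 reads]
#1 VA=0x4014002DC (r,kernel):
  L0: frame=0x3F idx=16 entry=0x47007 [P=1 RW=1 US=1 PS=0]
  L1: frame=0x47 idx=10 entry=0x76002 [P=0 RW=1 US=0 PS=0]
  → PAGE_NOT_PRESENT  (2 entries read)
#2 VA=0x42815855 (r,kernel):
  L0: frame=0x3F idx=1 entry=0x4B007 [P=1 RW=1 US=1 PS=0]
  L1: frame=0x4B idx=20 entry=0x4F007 [P=1 RW=1 US=1 PS=0]
  L2: frame=0x4F idx=21 entry=0x52007 [P=1 RW=1 US=1 PS=0]
  ⇒ phys 0x52855  [3 reads]

TLB: [["0x302C09", "0x46"], ["0x42815", "0x52"]]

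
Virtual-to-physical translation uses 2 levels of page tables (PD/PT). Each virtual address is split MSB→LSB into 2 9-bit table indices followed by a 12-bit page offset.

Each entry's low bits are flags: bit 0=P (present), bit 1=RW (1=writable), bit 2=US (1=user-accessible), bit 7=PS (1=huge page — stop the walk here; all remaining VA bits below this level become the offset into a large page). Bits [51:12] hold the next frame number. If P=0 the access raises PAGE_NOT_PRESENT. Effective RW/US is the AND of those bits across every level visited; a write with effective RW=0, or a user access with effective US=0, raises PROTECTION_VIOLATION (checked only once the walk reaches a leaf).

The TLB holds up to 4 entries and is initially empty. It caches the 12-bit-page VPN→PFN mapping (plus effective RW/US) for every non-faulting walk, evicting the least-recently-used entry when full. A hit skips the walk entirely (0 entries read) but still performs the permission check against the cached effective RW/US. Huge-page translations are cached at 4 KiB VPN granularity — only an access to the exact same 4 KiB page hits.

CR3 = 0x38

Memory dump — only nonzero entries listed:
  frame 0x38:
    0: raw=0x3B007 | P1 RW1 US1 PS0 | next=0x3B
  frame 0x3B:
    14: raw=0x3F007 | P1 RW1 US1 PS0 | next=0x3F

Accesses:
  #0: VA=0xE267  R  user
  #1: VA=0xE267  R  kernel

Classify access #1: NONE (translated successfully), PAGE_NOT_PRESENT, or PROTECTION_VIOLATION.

Trace:
#0 VA=0xE267 (r,user):
  L0: frame=0x38 idx=0 entry=0x3B007 [P=1 RW=1 US=1 PS=0]
  L1: frame=0x3B idx=14 entry=0x3F007 [P=1 RW=1 US=1 PS=0]
  → PA=0x3F267  (2 entries read)
#1 VA=0xE267 (r,kernel):
  TLB hit vpn=0xE → PA=0x3F267

Access #1 fault: NONE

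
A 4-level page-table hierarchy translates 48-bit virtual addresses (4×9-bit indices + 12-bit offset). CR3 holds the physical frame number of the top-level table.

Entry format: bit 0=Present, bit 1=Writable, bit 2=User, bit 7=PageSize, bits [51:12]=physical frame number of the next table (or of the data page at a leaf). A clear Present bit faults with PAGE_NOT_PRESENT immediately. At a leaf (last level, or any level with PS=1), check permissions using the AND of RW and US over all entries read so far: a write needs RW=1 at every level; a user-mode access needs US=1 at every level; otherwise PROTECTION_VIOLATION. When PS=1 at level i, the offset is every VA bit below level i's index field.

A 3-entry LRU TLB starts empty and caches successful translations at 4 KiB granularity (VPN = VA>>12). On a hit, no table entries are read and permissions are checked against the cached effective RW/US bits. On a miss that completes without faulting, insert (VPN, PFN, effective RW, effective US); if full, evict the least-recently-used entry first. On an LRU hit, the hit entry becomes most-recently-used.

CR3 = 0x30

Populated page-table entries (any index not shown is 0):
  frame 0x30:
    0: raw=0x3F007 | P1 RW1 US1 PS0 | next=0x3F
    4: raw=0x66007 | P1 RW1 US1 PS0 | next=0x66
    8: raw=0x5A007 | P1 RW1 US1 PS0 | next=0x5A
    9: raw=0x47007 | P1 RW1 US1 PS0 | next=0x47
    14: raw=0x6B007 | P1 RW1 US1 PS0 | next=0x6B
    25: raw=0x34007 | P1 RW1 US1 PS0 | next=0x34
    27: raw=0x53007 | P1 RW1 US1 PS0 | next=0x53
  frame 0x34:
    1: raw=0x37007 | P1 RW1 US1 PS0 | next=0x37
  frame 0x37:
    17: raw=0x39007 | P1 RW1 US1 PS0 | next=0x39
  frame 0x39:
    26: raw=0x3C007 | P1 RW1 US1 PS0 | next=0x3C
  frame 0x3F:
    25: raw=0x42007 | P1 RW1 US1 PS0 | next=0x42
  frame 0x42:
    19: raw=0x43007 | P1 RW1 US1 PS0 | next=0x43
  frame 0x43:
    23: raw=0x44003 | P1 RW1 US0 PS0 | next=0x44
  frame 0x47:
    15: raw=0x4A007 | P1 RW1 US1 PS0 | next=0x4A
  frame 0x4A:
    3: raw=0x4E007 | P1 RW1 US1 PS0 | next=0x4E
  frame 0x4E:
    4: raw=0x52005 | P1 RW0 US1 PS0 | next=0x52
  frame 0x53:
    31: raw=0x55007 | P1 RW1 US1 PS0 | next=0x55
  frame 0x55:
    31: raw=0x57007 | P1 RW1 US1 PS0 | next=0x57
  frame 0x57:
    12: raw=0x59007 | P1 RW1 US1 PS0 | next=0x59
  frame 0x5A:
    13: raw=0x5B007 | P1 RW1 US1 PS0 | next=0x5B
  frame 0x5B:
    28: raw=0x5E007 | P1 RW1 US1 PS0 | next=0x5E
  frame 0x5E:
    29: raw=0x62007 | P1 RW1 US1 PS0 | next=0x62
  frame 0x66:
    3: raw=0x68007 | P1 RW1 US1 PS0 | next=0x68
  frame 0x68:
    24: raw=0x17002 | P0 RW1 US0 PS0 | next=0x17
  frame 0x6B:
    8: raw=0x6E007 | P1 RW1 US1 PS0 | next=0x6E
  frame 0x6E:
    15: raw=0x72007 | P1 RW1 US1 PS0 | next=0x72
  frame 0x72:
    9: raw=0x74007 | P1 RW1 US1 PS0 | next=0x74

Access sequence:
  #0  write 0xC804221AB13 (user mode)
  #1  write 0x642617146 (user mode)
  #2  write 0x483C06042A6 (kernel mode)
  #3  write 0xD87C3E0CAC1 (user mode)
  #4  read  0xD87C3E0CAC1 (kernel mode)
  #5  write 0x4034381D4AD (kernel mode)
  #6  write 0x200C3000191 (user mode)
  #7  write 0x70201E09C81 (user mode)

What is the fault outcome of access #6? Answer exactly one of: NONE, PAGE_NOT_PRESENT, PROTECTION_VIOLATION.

Walk each access:
#0 VA=0xC804221AB13 (w,user):
  lvl0: tbl 0x30, slot 25 ⇒ 0x34007 (P1/RW1/US1/PS0)
  lvl1: tbl 0x34, slot 1 ⇒ 0x37007 (P1/RW1/US1/PS0)
  lvl2: tbl 0x37, slot 17 ⇒ 0x39007 (P1/RW1/US1/PS0)
  lvl3: tbl 0x39, slot 26 ⇒ 0x3C007 (P1/RW1/US1/PS0)
  ✓ 0x3CB13  — 4 lookups
#1 VA=0x642617146 (w,user):
  lvl0: tbl 0x30, slot 0 ⇒ 0x3F007 (P1/RW1/US1/PS0)
  lvl1: tbl 0x3F, slot 25 ⇒ 0x42007 (P1/RW1/US1/PS0)
  lvl2: tbl 0x42, slot 19 ⇒ 0x43007 (P1/RW1/US1/PS0)
  lvl3: tbl 0x43, slot 23 ⇒ 0x44003 (P1/RW1/US0/PS0)
  ✗ PROTECTION_VIOLATION  [4 reads]
#2 VA=0x483C06042A6 (w,kernel):
  lvl0: tbl 0x30, slot 9 ⇒ 0x47007 (P1/RW1/US1/PS0)
  lvl1: tbl 0x47, slot 15 ⇒ 0x4A007 (P1/RW1/US1/PS0)
  lvl2: tbl 0x4A, slot 3 ⇒ 0x4E007 (P1/RW1/US1/PS0)
  lvl3: tbl 0x4E, slot 4 ⇒ 0x52005 (P1/RW0/US1/PS0)
  ✗ PROTECTION_VIOLATION  [4 reads]
#3 VA=0xD87C3E0CAC1 (w,user):
  lvl0: tbl 0x30, slot 27 ⇒ 0x53007 (P1/RW1/US1/PS0)
  lvl1: tbl 0x53, slot 31 ⇒ 0x55007 (P1/RW1/US1/PS0)
  lvl2: tbl 0x55, slot 31 ⇒ 0x57007 (P1/RW1/US1/PS0)
  lvl3: tbl 0x57, slot 12 ⇒ 0x59007 (P1/RW1/US1/PS0)
  ✓ 0x59AC1  — 4 lookups
#4 VA=0xD87C3E0CAC1 (r,kernel):
  TLB hit vpn=0xD87C3E0C → PA=0x59AC1
#5 VA=0x4034381D4AD (w,kernel):
  lvl0: tbl 0x30, slot 8 ⇒ 0x5A007 (P1/RW1/US1/PS0)
  lvl1: tbl 0x5A, slot 13 ⇒ 0x5B007 (P1/RW1/US1/PS0)
  lvl2: tbl 0x5B, slot 28 ⇒ 0x5E007 (P1/RW1/US1/PS0)
  lvl3: tbl 0x5E, slot 29 ⇒ 0x62007 (P1/RW1/US1/PS0)
  ✓ 0x624AD  — 4 lookups
#6 VA=0x200C3000191 (w,user):
  lvl0: tbl 0x30, slot 4 ⇒ 0x66007 (P1/RW1/US1/PS0)
  lvl1: tbl 0x66, slot 3 ⇒ 0x68007 (P1/RW1/US1/PS0)
  lvl2: tbl 0x68, slot 24 ⇒ 0x17002 (P0/RW1/US0/PS0)
  ✗ PAGE_NOT_PRESENT  [3 reads]
#7 VA=0x70201E09C81 (w,user):
  lvl0: tbl 0x30, slot 14 ⇒ 0x6B007 (P1/RW1/US1/PS0)
  lvl1: tbl 0x6B, slot 8 ⇒ 0x6E007 (P1/RW1/US1/PS0)
  lvl2: tbl 0x6E, slot 15 ⇒ 0x72007 (P1/RW1/US1/PS0)
  lvl3: tbl 0x72, slot 9 ⇒ 0x74007 (P1/RW1/US1/PS0)
  ✓ 0x74C81  — 4 lookups

Access #6 fault: PAGE_NOT_PRESENT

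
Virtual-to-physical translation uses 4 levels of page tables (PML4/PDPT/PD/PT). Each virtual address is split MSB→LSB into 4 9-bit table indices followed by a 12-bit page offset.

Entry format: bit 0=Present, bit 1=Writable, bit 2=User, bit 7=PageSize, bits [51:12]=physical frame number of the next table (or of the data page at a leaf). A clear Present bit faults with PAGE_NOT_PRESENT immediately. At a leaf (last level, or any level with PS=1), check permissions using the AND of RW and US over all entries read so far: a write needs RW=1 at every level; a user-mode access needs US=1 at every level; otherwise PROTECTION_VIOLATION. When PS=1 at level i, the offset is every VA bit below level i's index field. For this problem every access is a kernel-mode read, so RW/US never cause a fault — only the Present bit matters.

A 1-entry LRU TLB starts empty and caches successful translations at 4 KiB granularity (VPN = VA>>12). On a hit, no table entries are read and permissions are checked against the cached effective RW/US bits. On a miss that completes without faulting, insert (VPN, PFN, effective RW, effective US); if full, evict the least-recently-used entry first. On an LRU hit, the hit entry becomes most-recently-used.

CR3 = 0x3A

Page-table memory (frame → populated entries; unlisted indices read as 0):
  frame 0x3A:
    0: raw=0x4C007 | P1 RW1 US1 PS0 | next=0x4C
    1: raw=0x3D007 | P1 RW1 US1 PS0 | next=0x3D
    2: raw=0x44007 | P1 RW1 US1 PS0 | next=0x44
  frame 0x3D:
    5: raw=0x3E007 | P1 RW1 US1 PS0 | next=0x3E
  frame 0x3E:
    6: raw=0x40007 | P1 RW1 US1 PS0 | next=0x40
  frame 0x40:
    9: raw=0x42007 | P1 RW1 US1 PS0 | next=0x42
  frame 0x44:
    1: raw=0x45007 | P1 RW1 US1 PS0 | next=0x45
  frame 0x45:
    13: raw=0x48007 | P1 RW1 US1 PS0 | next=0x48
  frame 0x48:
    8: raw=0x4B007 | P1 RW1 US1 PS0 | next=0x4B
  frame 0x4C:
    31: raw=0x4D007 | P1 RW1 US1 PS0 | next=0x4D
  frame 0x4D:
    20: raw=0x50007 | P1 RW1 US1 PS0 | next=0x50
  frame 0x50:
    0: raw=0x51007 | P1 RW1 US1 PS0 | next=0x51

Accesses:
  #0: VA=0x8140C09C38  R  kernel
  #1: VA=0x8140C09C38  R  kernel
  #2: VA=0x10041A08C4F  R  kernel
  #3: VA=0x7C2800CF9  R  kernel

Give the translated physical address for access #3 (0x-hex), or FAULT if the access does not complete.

Per-access translation:
#0 VA=0x8140C09C38 (r,kernel):
  [0] read 0x3A idx=1: raw=0x3D007 flags P=1 W=1 U=1 S=0
  [1] read 0x3D idx=5: raw=0x3E007 flags P=1 W=1 U=1 S=0
  [2] read 0x3E idx=6: raw=0x40007 flags P=1 W=1 U=1 S=0
  [3] read 0x40 idx=9: raw=0x42007 flags P=1 W=1 U=1 S=0
  → PA=0x42C38  (4 entries read)
#1 VA=0x8140C09C38 (r,kernel):
  TLB hit vpn=0x8140C09 → PA=0x42C38
#2 VA=0x10041A08C4F (r,kernel):
  [0] read 0x3A idx=2: raw=0x44007 flags P=1 W=1 U=1 S=0
  [1] read 0x44 idx=1: raw=0x45007 flags P=1 W=1 U=1 S=0
  [2] read 0x45 idx=13: raw=0x48007 flags P=1 W=1 U=1 S=0
  [3] read 0x48 idx=8: raw=0x4B007 flags P=1 W=1 U=1 S=0
  → PA=0x4BC4F  (4 entries read)
#3 VA=0x7C2800CF9 (r,kernel):
  [0] read 0x3A idx=0: raw=0x4C007 flags P=1 W=1 U=1 S=0
  [1] read 0x4C idx=31: raw=0x4D007 flags P=1 W=1 U=1 S=0
  [2] read 0x4D idx=20: raw=0x50007 flags P=1 W=1 U=1 S=0
  [3] read 0x50 idx=0: raw=0x51007 flags P=1 W=1 U=1 S=0
  → PA=0x51CF9  (4 entries read)

Access #3 PA: 0x51CF9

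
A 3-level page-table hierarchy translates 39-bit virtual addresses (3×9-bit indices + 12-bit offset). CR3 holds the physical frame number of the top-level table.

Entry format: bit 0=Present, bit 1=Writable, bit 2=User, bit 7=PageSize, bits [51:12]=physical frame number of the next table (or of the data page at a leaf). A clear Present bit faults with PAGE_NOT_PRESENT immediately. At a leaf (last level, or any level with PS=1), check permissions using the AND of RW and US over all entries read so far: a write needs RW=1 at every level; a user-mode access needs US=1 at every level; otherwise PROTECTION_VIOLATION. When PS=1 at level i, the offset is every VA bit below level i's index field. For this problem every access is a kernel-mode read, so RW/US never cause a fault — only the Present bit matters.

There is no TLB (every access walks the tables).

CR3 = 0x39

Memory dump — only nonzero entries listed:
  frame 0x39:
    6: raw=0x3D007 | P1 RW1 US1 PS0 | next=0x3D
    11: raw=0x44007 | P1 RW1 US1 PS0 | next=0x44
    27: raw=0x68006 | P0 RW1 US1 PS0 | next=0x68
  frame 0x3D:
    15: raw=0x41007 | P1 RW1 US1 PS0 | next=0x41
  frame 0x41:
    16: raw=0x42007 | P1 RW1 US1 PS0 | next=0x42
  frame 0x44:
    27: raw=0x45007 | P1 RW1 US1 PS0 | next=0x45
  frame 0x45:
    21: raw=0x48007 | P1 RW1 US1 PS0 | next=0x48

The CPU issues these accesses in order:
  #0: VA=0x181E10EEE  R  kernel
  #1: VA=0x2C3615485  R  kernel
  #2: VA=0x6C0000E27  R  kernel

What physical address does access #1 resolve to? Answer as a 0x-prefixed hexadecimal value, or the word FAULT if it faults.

Trace:
#0 VA=0x181E10EEE (r,kernel):
  [0] read 0x39 idx=6: raw=0x3D007 flags P=1 W=1 U=1 S=0
  [1] read 0x3D idx=15: raw=0x41007 flags P=1 W=1 U=1 S=0
  [2] read 0x41 idx=16: raw=0x42007 flags P=1 W=1 U=1 S=0
  → PA=0x42EEE  (3 entries read)
#1 VA=0x2C3615485 (r,kernel):
  [0] read 0x39 idx=11: raw=0x44007 flags P=1 W=1 U=1 S=0
  [1] read 0x44 idx=27: raw=0x45007 flags P=1 W=1 U=1 S=0
  [2] read 0x45 idx=21: raw=0x48007 flags P=1 W=1 U=1 S=0
  → PA=0x48485  (3 entries read)
#2 VA=0x6C0000E27 (r,kernel):
  [0] read 0x39 idx=27: raw=0x68006 flags P=0 W=1 U=1 S=0
  → PAGE_NOT_PRESENT  (1 entries read)

Access #1 PA: 0x48485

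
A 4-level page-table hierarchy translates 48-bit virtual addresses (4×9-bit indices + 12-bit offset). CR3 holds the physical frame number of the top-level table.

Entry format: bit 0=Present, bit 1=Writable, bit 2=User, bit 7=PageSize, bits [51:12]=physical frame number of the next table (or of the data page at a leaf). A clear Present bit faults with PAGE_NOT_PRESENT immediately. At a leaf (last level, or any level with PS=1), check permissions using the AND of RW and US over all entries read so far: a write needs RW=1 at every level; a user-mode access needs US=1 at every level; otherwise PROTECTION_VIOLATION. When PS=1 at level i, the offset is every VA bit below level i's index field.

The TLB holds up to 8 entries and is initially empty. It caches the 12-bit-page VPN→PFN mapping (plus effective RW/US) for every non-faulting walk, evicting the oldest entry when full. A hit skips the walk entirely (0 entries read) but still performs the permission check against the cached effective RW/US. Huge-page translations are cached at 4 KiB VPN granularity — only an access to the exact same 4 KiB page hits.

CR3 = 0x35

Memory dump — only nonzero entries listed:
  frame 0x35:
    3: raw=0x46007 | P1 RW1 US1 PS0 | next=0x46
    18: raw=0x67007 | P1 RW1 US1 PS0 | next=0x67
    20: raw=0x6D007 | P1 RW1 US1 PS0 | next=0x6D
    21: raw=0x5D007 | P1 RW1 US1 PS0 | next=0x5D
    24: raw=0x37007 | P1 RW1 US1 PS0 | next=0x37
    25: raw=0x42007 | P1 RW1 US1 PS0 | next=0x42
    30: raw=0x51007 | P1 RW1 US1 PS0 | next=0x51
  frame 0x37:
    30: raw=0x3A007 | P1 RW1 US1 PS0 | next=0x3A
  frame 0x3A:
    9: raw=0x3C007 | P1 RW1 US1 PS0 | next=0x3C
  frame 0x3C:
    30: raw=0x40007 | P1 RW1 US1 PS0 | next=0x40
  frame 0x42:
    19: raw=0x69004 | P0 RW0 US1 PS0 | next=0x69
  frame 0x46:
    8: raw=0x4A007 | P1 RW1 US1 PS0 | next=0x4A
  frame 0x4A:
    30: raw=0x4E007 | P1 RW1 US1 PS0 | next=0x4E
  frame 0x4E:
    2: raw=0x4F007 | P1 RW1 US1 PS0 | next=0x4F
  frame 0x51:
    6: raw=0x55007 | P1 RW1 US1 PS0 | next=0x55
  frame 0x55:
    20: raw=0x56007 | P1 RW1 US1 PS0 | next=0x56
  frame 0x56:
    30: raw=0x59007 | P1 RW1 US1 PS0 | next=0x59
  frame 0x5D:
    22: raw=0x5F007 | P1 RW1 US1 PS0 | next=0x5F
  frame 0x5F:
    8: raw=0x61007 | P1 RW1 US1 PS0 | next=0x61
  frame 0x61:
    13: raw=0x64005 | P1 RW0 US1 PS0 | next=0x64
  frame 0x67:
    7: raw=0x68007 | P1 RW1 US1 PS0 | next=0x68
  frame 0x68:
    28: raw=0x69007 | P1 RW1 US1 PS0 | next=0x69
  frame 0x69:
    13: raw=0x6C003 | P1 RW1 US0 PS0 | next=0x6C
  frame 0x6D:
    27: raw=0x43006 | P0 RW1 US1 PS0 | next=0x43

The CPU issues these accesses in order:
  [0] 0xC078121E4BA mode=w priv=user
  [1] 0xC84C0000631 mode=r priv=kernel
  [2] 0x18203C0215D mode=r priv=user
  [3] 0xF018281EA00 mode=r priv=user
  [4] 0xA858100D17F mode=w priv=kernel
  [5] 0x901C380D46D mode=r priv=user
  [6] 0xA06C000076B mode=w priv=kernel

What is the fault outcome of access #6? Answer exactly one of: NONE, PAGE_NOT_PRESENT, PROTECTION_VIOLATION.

Per-access translation:
#0 VA=0xC078121E4BA (w,user):
  [0] read 0x35 idx=24: raw=0x37007 flags P=1 W=1 U=1 S=0
  [1] read 0x37 idx=30: raw=0x3A007 flags P=1 W=1 U=1 S=0
  [2] read 0x3A idx=9: raw=0x3C007 flags P=1 W=1 U=1 S=0
  [3] read 0x3C idx=30: raw=0x40007 flags P=1 W=1 U=1 S=0
  ⇒ phys 0x404BA  [4 reads]
#1 VA=0xC84C0000631 (r,kernel):
  [0] read 0x35 idx=25: raw=0x42007 flags P=1 W=1 U=1 S=0
  [1] read 0x42 idx=19: raw=0x69004 flags P=0 W=0 U=1 S=0
  ⇒ fault: PAGE_NOT_PRESENT  — 2 lookups
#2 VA=0x18203C0215D (r,user):
  [0] read 0x35 idx=3: raw=0x46007 flags P=1 W=1 U=1 S=0
  [1] read 0x46 idx=8: raw=0x4A007 flags P=1 W=1 U=1 S=0
  [2] read 0x4A idx=30: raw=0x4E007 flags P=1 W=1 U=1 S=0
  [3] read 0x4E idx=2: raw=0x4F007 flags P=1 W=1 U=1 S=0
  ⇒ phys 0x4F15D  [4 reads]
#3 VA=0xF018281EA00 (r,user):
  [0] read 0x35 idx=30: raw=0x51007 flags P=1 W=1 U=1 S=0
  [1] read 0x51 idx=6: raw=0x55007 flags P=1 W=1 U=1 S=0
  [2] read 0x55 idx=20: raw=0x56007 flags P=1 W=1 U=1 S=0
  [3] read 0x56 idx=30: raw=0x59007 flags P=1 W=1 U=1 S=0
  ⇒ phys 0x59A00  [4 reads]
#4 VA=0xA858100D17F (w,kernel):
  [0] read 0x35 idx=21: raw=0x5D007 flags P=1 W=1 U=1 S=0
  [1] read 0x5D idx=22: raw=0x5F007 flags P=1 W=1 U=1 S=0
  [2] read 0x5F idx=8: raw=0x61007 flags P=1 W=1 U=1 S=0
  [3] read 0x61 idx=13: raw=0x64005 flags P=1 W=0 U=1 S=0
  ⇒ fault: PROTECTION_VIOLATION  — 4 lookups
#5 VA=0x901C380D46D (r,user):
  [0] read 0x35 idx=18: raw=0x67007 flags P=1 W=1 U=1 S=0
  [1] read 0x67 idx=7: raw=0x68007 flags P=1 W=1 U=1 S=0
  [2] read 0x68 idx=28: raw=0x69007 flags P=1 W=1 U=1 S=0
  [3] read 0x69 idx=13: raw=0x6C003 flags P=1 W=1 U=0 S=0
  ⇒ fault: PROTECTION_VIOLATION  — 4 lookups
#6 VA=0xA06C000076B (w,kernel):
  [0] read 0x35 idx=20: raw=0x6D007 flags P=1 W=1 U=1 S=0
  [1] read 0x6D idx=27: raw=0x43006 flags P=0 W=1 U=1 S=0
  ⇒ fault: PAGE_NOT_PRESENT  — 2 lookups

Access #6 fault: PAGE_NOT_PRESENT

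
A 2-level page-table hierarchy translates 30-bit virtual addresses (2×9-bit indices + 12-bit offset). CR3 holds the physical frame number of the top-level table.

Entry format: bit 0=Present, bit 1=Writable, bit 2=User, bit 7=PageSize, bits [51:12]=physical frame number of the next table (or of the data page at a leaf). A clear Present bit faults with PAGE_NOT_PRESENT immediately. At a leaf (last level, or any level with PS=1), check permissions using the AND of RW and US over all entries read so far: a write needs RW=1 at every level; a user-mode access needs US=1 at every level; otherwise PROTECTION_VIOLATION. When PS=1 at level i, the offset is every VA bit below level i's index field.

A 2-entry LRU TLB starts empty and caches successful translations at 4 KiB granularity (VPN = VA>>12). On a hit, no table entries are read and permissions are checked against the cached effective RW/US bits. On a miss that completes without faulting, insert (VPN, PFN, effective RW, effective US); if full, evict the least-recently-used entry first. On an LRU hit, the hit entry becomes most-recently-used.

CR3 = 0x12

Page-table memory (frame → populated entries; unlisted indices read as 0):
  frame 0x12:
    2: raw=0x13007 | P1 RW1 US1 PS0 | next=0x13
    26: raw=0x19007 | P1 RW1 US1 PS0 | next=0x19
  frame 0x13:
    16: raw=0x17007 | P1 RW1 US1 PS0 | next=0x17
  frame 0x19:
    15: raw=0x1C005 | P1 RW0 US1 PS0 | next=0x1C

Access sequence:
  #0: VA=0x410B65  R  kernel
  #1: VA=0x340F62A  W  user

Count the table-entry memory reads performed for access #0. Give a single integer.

Walk each access:
#0 VA=0x410B65 (r,kernel):
  L0: frame=0x12 idx=2 entry=0x13007 [P=1 RW=1 US=1 PS=0]
  L1: frame=0x13 idx=16 entry=0x17007 [P=1 RW=1 US=1 PS=0]
  → PA=0x17B65  (2 entries read)
#1 VA=0x340F62A (w,user):
  L0: frame=0x12 idx=26 entry=0x19007 [P=1 RW=1 US=1 PS=0]
  L1: frame=0x19 idx=15 entry=0x1C005 [P=1 RW=0 US=1 PS=0]
  ✗ PROTECTION_VIOLATION  [2 reads]

Entries read for #0: 2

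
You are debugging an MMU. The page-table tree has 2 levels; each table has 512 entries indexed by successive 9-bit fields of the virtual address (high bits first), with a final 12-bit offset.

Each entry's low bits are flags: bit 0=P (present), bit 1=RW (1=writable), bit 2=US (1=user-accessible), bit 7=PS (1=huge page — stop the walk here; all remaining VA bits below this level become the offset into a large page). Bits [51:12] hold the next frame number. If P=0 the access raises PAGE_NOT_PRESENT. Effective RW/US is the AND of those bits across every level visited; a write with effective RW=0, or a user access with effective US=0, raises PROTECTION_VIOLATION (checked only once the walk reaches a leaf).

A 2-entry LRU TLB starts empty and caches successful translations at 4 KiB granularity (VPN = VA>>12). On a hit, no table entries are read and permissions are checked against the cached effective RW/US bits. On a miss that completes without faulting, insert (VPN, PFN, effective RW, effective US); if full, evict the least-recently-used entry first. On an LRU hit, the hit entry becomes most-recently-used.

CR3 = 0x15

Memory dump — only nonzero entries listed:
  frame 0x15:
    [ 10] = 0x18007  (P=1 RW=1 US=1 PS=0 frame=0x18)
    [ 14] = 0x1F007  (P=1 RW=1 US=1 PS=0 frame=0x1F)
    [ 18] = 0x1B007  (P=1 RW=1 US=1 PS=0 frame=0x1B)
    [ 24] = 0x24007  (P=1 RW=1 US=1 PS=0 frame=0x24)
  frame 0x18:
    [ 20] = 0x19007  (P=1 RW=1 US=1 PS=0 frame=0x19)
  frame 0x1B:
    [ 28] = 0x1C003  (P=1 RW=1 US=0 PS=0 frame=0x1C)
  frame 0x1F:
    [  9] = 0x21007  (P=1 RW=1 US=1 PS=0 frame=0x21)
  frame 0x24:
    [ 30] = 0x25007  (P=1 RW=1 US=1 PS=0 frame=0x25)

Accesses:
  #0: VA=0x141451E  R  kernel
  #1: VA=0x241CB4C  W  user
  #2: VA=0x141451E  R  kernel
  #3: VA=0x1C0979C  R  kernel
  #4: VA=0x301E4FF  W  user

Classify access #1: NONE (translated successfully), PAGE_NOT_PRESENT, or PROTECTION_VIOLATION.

Per-access translation:
#0 VA=0x141451E (r,kernel):
  L0: frame=0x15 idx=10 entry=0x18007 [P=1 RW=1 US=1 PS=0]
  L1: frame=0x18 idx=20 entry=0x19007 [P=1 RW=1 US=1 PS=0]
  ⇒ phys 0x1951E  [2 reads]
#1 VA=0x241CB4C (w,user):
  L0: frame=0x15 idx=18 entry=0x1B007 [P=1 RW=1 US=1 PS=0]
  L1: frame=0x1B idx=28 entry=0x1C003 [P=1 RW=1 US=0 PS=0]
  → PROTECTION_VIOLATION  (2 entries read)
#2 VA=0x141451E (r,kernel):
  TLB hit vpn=0x1414 → PA=0x1951E
#3 VA=0x1C0979C (r,kernel):
  L0: frame=0x15 idx=14 entry=0x1F007 [P=1 RW=1 US=1 PS=0]
  L1: frame=0x1F idx=9 entry=0x21007 [P=1 RW=1 US=1 PS=0]
  ⇒ phys 0x2179C  [2 reads]
#4 VA=0x301E4FF (w,user):
  L0: frame=0x15 idx=24 entry=0x24007 [P=1 RW=1 US=1 PS=0]
  L1: frame=0x24 idx=30 entry=0x25007 [P=1 RW=1 US=1 PS=0]
  ⇒ phys 0x254FF  [2 reads]

Access #1 fault: PROTECTION_VIOLATION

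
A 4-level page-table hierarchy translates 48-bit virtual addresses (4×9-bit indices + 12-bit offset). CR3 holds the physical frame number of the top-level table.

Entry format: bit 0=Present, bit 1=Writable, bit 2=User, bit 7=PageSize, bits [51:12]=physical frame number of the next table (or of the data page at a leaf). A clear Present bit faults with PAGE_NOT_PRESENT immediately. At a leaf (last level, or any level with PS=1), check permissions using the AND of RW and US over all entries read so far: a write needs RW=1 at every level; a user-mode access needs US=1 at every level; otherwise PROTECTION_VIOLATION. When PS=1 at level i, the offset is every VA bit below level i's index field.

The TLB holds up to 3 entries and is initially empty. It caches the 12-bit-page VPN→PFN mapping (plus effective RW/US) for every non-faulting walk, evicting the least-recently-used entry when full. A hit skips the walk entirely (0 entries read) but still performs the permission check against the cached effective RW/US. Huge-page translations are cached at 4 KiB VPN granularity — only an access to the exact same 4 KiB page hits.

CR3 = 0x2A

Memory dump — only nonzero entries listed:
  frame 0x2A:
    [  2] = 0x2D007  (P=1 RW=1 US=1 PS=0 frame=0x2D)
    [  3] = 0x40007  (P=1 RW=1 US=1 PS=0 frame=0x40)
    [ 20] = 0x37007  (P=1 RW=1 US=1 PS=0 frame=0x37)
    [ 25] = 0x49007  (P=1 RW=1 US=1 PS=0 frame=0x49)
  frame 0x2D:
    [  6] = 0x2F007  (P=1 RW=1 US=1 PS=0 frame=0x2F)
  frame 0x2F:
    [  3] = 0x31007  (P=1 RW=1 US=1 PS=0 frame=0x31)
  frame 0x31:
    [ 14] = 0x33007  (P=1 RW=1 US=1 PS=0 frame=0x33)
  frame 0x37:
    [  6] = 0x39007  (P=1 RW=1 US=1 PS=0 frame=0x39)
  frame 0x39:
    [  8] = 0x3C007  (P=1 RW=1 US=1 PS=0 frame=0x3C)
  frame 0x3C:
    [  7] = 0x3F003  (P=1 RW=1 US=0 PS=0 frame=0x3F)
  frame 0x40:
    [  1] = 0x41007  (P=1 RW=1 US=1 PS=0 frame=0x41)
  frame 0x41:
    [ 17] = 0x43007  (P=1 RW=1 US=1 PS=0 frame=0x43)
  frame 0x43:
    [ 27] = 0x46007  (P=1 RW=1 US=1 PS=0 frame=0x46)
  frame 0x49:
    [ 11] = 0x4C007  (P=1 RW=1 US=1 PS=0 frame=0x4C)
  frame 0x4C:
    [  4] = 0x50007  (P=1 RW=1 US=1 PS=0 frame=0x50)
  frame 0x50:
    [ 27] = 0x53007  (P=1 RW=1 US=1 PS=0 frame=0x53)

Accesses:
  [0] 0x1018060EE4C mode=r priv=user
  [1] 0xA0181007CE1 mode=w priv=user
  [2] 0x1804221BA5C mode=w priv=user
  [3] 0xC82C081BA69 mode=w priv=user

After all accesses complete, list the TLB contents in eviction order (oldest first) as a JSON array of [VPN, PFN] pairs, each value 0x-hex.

Per-access translation:
#0 VA=0x1018060EE4C (r,user):
  [0] read 0x2A idx=2: raw=0x2D007 flags P=1 W=1 U=1 S=0
  [1] read 0x2D idx=6: raw=0x2F007 flags P=1 W=1 U=1 S=0
  [2] read 0x2F idx=3: raw=0x31007 flags P=1 W=1 U=1 S=0
  [3] read 0x31 idx=14: raw=0x33007 flags P=1 W=1 U=1 S=0
  ⇒ phys 0x33E4C  [4 reads]
#1 VA=0xA0181007CE1 (w,user):
  [0] read 0x2A idx=20: raw=0x37007 flags P=1 W=1 U=1 S=0
  [1] read 0x37 idx=6: raw=0x39007 flags P=1 W=1 U=1 S=0
  [2] read 0x39 idx=8: raw=0x3C007 flags P=1 W=1 U=1 S=0
  [3] read 0x3C idx=7: raw=0x3F003 flags P=1 W=1 U=0 S=0
  ✗ PROTECTION_VIOLATION  [4 reads]
#2 VA=0x1804221BA5C (w,user):
  [0] read 0x2A idx=3: raw=0x40007 flags P=1 W=1 U=1 S=0
  [1] read 0x40 idx=1: raw=0x41007 flags P=1 W=1 U=1 S=0
  [2] read 0x41 idx=17: raw=0x43007 flags P=1 W=1 U=1 S=0
  [3] read 0x43 idx=27: raw=0x46007 flags P=1 W=1 U=1 S=0
  ⇒ phys 0x46A5C  [4 reads]
#3 VA=0xC82C081BA69 (w,user):
  [0] read 0x2A idx=25: raw=0x49007 flags P=1 W=1 U=1 S=0
  [1] read 0x49 idx=11: raw=0x4C007 flags P=1 W=1 U=1 S=0
  [2] read 0x4C idx=4: raw=0x50007 flags P=1 W=1 U=1 S=0
  [3] read 0x50 idx=27: raw=0x53007 flags P=1 W=1 U=1 S=0
  ⇒ phys 0x53A69  [4 reads]

TLB: [["0x1018060E", "0x33"], ["0x1804221B", "0x46"], ["0xC82C081B", "0x53"]]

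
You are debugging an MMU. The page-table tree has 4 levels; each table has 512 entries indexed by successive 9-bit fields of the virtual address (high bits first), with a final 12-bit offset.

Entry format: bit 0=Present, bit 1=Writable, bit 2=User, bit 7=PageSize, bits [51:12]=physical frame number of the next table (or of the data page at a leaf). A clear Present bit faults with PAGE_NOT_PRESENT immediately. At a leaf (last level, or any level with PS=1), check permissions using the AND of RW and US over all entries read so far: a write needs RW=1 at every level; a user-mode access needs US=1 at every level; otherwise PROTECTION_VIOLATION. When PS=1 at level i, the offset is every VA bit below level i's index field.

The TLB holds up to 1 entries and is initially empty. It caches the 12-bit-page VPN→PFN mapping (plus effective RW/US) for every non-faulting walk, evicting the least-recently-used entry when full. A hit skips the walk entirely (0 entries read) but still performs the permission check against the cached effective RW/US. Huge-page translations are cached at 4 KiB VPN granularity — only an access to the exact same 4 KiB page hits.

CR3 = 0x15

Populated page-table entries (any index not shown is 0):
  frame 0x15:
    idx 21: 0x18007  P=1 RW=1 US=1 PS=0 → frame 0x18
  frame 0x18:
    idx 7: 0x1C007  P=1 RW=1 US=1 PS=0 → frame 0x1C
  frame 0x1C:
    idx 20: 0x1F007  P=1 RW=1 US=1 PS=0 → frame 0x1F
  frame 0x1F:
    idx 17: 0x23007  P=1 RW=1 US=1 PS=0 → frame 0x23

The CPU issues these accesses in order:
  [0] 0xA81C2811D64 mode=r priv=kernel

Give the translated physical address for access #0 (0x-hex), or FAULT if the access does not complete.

Walk each access:
#0 VA=0xA81C2811D64 (r,kernel):
  [0] read 0x15 idx=21: raw=0x18007 flags P=1 W=1 U=1 S=0
  [1] read 0x18 idx=7: raw=0x1C007 flags P=1 W=1 U=1 S=0
  [2] read 0x1C idx=20: raw=0x1F007 flags P=1 W=1 U=1 S=0
  [3] read 0x1F idx=17: raw=0x23007 flags P=1 W=1 U=1 S=0
  → PA=0x23D64  (4 entries read)

Access #0 PA: 0x23D64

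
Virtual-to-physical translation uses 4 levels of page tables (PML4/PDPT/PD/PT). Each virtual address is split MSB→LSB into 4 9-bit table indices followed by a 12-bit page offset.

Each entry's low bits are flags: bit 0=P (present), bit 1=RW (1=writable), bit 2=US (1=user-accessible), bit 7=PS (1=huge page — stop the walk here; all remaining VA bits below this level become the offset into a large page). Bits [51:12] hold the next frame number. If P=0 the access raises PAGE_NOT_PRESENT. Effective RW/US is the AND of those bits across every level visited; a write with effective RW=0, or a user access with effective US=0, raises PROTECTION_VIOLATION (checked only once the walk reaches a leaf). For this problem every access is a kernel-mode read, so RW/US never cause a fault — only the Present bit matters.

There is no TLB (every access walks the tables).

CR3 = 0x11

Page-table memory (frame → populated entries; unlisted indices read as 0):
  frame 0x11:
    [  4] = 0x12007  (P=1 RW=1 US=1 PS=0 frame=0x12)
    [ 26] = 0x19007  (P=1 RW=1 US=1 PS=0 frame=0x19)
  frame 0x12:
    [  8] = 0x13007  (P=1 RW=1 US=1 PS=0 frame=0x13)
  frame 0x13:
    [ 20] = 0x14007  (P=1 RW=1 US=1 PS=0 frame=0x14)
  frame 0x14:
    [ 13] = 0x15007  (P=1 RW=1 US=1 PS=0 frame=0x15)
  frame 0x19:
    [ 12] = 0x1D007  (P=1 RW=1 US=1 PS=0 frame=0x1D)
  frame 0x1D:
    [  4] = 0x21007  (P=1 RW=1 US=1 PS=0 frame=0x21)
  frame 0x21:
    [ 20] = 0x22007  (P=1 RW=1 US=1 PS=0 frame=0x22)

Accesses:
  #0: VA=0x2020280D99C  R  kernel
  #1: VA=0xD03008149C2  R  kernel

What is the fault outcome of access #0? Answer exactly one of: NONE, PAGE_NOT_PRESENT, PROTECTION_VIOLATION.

Trace:
#0 VA=0x2020280D99C (r,kernel):
  L0: frame=0x11 idx=4 entry=0x12007 [P=1 RW=1 US=1 PS=0]
  L1: frame=0x12 idx=8 entry=0x13007 [P=1 RW=1 US=1 PS=0]
  L2: frame=0x13 idx=20 entry=0x14007 [P=1 RW=1 US=1 PS=0]
  L3: frame=0x14 idx=13 entry=0x15007 [P=1 RW=1 US=1 PS=0]
  ✓ 0x1599C  — 4 lookups
#1 VA=0xD03008149C2 (r,kernel):
  L0: frame=0x11 idx=26 entry=0x19007 [P=1 RW=1 US=1 PS=0]
  L1: frame=0x19 idx=12 entry=0x1D007 [P=1 RW=1 US=1 PS=0]
  L2: frame=0x1D idx=4 entry=0x21007 [P=1 RW=1 US=1 PS=0]
  L3: frame=0x21 idx=20 entry=0x22007 [P=1 RW=1 US=1 PS=0]
  ✓ 0x229C2  — 4 lookups

Access #0 fault: NONE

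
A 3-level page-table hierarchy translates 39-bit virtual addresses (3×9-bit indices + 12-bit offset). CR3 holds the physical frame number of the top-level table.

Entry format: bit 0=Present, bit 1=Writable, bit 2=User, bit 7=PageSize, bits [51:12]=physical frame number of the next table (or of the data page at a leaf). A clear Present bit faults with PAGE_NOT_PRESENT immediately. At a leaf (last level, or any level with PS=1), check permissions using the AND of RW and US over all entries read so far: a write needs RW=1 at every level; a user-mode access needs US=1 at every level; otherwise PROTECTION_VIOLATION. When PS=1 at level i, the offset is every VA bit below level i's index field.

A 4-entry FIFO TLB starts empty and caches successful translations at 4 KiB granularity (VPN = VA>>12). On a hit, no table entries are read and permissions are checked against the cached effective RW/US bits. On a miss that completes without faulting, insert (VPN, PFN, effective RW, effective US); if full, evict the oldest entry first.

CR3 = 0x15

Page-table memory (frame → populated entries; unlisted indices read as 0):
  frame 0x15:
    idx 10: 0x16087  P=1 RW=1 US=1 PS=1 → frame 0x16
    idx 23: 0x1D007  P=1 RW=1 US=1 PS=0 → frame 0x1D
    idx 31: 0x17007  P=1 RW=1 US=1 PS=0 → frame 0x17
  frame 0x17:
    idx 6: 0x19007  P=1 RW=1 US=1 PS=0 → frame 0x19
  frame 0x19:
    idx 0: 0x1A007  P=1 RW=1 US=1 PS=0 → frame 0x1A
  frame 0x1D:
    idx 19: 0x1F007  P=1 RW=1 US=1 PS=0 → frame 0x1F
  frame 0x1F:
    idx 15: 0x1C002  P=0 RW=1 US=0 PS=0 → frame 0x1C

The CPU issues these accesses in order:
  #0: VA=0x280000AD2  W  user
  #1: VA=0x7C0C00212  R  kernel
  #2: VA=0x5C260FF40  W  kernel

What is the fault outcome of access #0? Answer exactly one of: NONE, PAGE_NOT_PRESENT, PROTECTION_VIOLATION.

Walk each access:
#0 VA=0x280000AD2 (w,user):
  L0 @0x15[10] → 0x16087  P=1,RW=1,US=1,PS=1
  → PA=0x16AD2 (huge @L0)  (1 entries read)
#1 VA=0x7C0C00212 (r,kernel):
  L0 @0x15[31] → 0x17007  P=1,RW=1,US=1,PS=0
  L1 @0x17[6] → 0x19007  P=1,RW=1,US=1,PS=0
  L2 @0x19[0] → 0x1A007  P=1,RW=1,US=1,PS=0
  → PA=0x1A212  (3 entries read)
#2 VA=0x5C260FF40 (w,kernel):
  L0 @0x15[23] → 0x1D007  P=1,RW=1,US=1,PS=0
  L1 @0x1D[19] → 0x1F007  P=1,RW=1,US=1,PS=0
  L2 @0x1F[15] → 0x1C002  P=0,RW=1,US=0,PS=0
  → PAGE_NOT_PRESENT  (3 entries read)

Access #0 fault: NONE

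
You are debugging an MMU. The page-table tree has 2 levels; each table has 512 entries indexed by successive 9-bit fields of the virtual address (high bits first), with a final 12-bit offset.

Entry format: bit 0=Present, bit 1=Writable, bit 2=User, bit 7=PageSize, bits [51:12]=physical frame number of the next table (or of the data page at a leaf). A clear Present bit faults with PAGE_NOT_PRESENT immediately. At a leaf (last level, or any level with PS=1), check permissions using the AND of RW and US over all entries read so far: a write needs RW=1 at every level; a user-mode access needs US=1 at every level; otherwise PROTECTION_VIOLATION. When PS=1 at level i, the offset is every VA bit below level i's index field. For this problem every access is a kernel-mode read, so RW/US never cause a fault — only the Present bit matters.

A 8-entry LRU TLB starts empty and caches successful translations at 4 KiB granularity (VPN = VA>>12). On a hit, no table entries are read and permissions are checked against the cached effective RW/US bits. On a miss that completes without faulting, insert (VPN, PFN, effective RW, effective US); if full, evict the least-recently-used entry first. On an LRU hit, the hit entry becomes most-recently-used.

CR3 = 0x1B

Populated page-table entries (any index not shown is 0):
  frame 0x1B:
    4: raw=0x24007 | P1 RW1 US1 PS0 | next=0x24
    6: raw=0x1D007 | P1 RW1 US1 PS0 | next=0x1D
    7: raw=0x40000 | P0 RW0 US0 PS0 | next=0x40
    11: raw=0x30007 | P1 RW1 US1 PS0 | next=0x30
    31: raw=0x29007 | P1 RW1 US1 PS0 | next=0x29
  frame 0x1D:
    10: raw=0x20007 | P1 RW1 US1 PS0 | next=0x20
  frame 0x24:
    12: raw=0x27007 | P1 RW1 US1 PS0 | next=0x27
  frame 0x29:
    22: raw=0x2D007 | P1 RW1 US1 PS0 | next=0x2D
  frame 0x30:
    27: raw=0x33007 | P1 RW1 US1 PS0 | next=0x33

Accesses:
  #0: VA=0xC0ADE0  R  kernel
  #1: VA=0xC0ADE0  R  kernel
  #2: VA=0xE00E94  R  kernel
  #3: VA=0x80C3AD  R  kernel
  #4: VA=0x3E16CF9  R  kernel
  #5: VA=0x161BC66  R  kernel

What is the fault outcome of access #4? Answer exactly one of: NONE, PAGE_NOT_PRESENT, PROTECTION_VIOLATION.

Walk each access:
#0 VA=0xC0ADE0 (r,kernel):
  L0: frame=0x1B idx=6 entry=0x1D007 [P=1 RW=1 US=1 PS=0]
  L1: frame=0x1D idx=10 entry=0x20007 [P=1 RW=1 US=1 PS=0]
  → PA=0x20DE0  (2 entries read)
#1 VA=0xC0ADE0 (r,kernel):
  TLB hit vpn=0xC0A → PA=0x20DE0
#2 VA=0xE00E94 (r,kernel):
  L0: frame=0x1B idx=7 entry=0x40000 [P=0 RW=0 US=0 PS=0]
  → PAGE_NOT_PRESENT  (1 entries read)
#3 VA=0x80C3AD (r,kernel):
  L0: frame=0x1B idx=4 entry=0x24007 [P=1 RW=1 US=1 PS=0]
  L1: frame=0x24 idx=12 entry=0x27007 [P=1 RW=1 US=1 PS=0]
  → PA=0x273AD  (2 entries read)
#4 VA=0x3E16CF9 (r,kernel):
  L0: frame=0x1B idx=31 entry=0x29007 [P=1 RW=1 US=1 PS=0]
  L1: frame=0x29 idx=22 entry=0x2D007 [P=1 RW=1 US=1 PS=0]
  → PA=0x2DCF9  (2 entries read)
#5 VA=0x161BC66 (r,kernel):
  L0: frame=0x1B idx=11 entry=0x30007 [P=1 RW=1 US=1 PS=0]
  L1: frame=0x30 idx=27 entry=0x33007 [P=1 RW=1 US=1 PS=0]
  → PA=0x33C66  (2 entries read)

Access #4 fault: NONE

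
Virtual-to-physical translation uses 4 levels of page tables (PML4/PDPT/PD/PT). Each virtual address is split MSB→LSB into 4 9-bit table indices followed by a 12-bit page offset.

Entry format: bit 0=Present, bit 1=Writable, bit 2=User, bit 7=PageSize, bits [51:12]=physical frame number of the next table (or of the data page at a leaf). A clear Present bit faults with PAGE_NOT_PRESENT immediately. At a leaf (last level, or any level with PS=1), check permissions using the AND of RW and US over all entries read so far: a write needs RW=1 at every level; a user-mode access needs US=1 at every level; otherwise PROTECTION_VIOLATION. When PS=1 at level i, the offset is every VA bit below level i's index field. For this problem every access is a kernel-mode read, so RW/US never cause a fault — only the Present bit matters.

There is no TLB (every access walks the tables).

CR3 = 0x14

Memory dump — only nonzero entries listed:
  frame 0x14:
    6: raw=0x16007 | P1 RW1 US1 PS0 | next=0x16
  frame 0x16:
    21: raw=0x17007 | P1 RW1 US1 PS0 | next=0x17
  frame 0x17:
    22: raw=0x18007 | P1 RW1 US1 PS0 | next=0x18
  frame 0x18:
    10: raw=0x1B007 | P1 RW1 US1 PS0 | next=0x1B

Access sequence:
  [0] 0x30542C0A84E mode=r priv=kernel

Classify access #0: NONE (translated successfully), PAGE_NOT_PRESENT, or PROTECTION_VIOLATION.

Walk each access:
#0 VA=0x30542C0A84E (r,kernel):
  L0 @0x14[6] → 0x16007  P=1,RW=1,US=1,PS=0
  L1 @0x16[21] → 0x17007  P=1,RW=1,US=1,PS=0
  L2 @0x17[22] → 0x18007  P=1,RW=1,US=1,PS=0
  L3 @0x18[10] → 0x1B007  P=1,RW=1,US=1,PS=0
  → PA=0x1B84E  (4 entries read)

Access #0 fault: NONE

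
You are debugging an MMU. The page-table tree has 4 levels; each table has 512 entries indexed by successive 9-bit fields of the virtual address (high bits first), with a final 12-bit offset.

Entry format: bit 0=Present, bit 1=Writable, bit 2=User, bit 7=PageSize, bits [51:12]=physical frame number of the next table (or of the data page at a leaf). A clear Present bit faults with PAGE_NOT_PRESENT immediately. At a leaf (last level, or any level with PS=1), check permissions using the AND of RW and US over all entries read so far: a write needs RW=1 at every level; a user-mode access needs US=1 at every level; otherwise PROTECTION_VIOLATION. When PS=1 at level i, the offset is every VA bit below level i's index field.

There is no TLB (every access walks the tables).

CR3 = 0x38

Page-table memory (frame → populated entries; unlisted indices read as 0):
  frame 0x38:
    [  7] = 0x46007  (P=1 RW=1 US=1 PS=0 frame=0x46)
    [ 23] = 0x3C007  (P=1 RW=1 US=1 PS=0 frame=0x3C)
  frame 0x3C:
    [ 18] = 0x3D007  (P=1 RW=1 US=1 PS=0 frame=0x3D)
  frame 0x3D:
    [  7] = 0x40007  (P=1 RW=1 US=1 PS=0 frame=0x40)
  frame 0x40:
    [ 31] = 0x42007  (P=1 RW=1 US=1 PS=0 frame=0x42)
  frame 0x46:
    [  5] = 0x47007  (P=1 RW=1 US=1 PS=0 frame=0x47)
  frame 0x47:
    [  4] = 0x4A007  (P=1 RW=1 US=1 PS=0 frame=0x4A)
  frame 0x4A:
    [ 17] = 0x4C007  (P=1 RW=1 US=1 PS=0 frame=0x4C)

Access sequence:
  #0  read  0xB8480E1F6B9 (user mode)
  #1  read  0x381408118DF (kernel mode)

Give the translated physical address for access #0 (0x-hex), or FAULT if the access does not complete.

Per-access translation:
#0 VA=0xB8480E1F6B9 (r,user):
  [0] read 0x38 idx=23: raw=0x3C007 flags P=1 W=1 U=1 S=0
  [1] read 0x3C idx=18: raw=0x3D007 flags P=1 W=1 U=1 S=0
  [2] read 0x3D idx=7: raw=0x40007 flags P=1 W=1 U=1 S=0
  [3] read 0x40 idx=31: raw=0x42007 flags P=1 W=1 U=1 S=0
  → PA=0x426B9  (4 entries read)
#1 VA=0x381408118DF (r,kernel):
  [0] read 0x38 idx=7: raw=0x46007 flags P=1 W=1 U=1 S=0
  [1] read 0x46 idx=5: raw=0x47007 flags P=1 W=1 U=1 S=0
  [2] read 0x47 idx=4: raw=0x4A007 flags P=1 W=1 U=1 S=0
  [3] read 0x4A idx=17: raw=0x4C007 flags P=1 W=1 U=1 S=0
  → PA=0x4C8DF  (4 entries read)

Access #0 PA: 0x426B9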